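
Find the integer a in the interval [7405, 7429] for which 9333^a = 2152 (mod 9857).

7412

Compute 9333^7405 mod 9857 = 4951, then multiply by 9333 repeatedly:
  9333^7405=4951  9333^7406=7924  9333^7407=7478  9333^7408=4614  9333^7409=7086
  9333^7410=3025  9333^7411=1877  9333^7412=2152
Found 2152 at exponent 7412.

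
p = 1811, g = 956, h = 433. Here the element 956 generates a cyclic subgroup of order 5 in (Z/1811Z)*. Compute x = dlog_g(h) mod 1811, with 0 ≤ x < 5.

3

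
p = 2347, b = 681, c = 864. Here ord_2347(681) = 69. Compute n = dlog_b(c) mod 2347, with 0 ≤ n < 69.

Baby-step giant-step with m = ceil(sqrt(69)) = 9.
Baby table (681^j mod 2347 for j=0..8):
  0:1  1:681  2:1402  3:1880  4:1165  5:79  6:2165  7:449
  8:659
Giant step factor: 681^(-9) ≡ 360 (mod 2347).
Scan 864·360^i mod 2347 for i = 0, 1, …:
  i=0: 864   i=1: 1236   i=2: 1377   i=3: 503
  i=4: 361   i=5: 875   i=6: 502   i=7: 1
Match at i=7, j=0: n = 7·9 + 0 = 63.

63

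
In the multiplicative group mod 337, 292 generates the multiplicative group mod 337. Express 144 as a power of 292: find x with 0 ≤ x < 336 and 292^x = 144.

260

Baby-step giant-step with m = ceil(sqrt(336)) = 19.
Baby table (292^j mod 337 for j=0..18):
  0:1  1:292  2:3  3:202  4:9  5:269  6:27  7:133
  8:81  9:62  10:243  11:186  12:55  13:221  14:165  15:326
  16:158  17:304  18:137
Giant step factor: 292^(-19) ≡ 177 (mod 337).
Scan 144·177^i mod 337 for i = 0, 1, …:
  i=0: 144   i=1: 213   i=2: 294   i=3: 140
  i=4: 179   i=5: 5   i=6: 211   i=7: 277
  i=8: 164   i=9: 46   i=10: 54   i=11: 122
  i=12: 26   i=13: 221
Match at i=13, j=13: x = 13·19 + 13 = 260.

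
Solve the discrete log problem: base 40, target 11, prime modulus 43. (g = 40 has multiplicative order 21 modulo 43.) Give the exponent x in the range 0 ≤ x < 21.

Successive powers of 40 modulo 43:
  40^0=1  40^1=40  40^2=9  40^3=16  40^4=38  40^5=15
  40^6=41  40^7=6  40^8=25  40^9=11
So 40^9 ≡ 11 (mod 43), giving x = 9.

9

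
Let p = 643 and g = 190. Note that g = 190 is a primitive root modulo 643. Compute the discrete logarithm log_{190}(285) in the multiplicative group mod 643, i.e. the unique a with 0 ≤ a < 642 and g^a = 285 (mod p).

457

Baby-step giant-step with m = ceil(sqrt(642)) = 26.
Baby table (190^j mod 643 for j=0..25):
  0:1  1:190  2:92  3:119  4:105  5:17  6:15  7:278
  8:94  9:499  10:289  11:255  12:225  13:312  14:124  15:412
  16:477  17:610  18:160  19:179  20:574  21:393  22:82  23:148
  24:471  25:113
Giant step factor: 190^(-26) ≡ 228 (mod 643).
Scan 285·228^i mod 643 for i = 0, 1, …:
  i=0: 285   i=1: 37   i=2: 77   i=3: 195
  i=4: 93   i=5: 628   i=6: 438   i=7: 199
  i=8: 362   i=9: 232     …   i=16: 532
  i=17: 412
Match at i=17, j=15: a = 17·26 + 15 = 457.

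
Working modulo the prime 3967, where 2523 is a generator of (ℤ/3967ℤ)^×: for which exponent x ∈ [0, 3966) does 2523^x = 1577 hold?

Baby-step giant-step with m = ceil(sqrt(3966)) = 63.
Baby table (2523^j mod 3967 for j=0..62):
  0:1  1:2523  2:2461  3:748  4:2879  5:140  6:157  7:3378
  8:1578  9:2393  10:3732  11:2145  12:847  13:2735  14:1792  15:2803
  16:2775  17:3537  18:2068  19:959  20:3654  21:3701  22:3272  23:3896
  24:3349  25:3784  26:2430  27:1875  28:1961  29:754  30:2149  31:3005
  32:678  33:817  34:2418  35:3335  36:198  37:3679  38:3304  39:1325
  40:2761  41:3918  42:3317  43:2388  44:3018  45:1741  46:1074  47:241
  48:1092  49:2018  50:1753  51:3581  52:2004  53:2134  54:863  55:3433
  56:1498  57:2870  58:1235  59:1810  60:613  61:3436  62:1133
Giant step factor: 2523^(-63) ≡ 1076 (mod 3967).
Scan 1577·1076^i mod 3967 for i = 0, 1, …:
  i=0: 1577   i=1: 2943   i=2: 1002   i=3: 3095
  i=4: 1907   i=5: 993   i=6: 1345   i=7: 3232
  i=8: 2540   i=9: 3744     …   i=27: 2030
  i=28: 2430
Match at i=28, j=26: x = 28·63 + 26 = 1790.

1790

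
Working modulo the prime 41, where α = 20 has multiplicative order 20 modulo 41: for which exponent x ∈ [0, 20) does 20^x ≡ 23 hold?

Successive powers of 20 modulo 41:
  20^0=1  20^1=20  20^2=31  20^3=5  20^4=18  20^5=32
  20^6=25  20^7=8  20^8=37  20^9=2  20^10=40  20^11=21
  20^12=10  20^13=36  20^14=23
So 20^14 ≡ 23 (mod 41), giving x = 14.

14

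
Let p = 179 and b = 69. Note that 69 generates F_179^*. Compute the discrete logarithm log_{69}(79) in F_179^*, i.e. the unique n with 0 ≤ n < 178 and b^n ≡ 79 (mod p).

Baby-step giant-step with m = ceil(sqrt(178)) = 14.
Baby table (69^j mod 179 for j=0..13):
  0:1  1:69  2:107  3:44  4:172  5:54  6:146  7:50
  8:49  9:159  10:52  11:8  12:15  13:140
Giant step factor: 69^(-14) ≡ 149 (mod 179).
Scan 79·149^i mod 179 for i = 0, 1, …:
  i=0: 79   i=1: 136   i=2: 37   i=3: 143
  i=4: 6   i=5: 178   i=6: 30   i=7: 174
  i=8: 150   i=9: 154   i=10: 34   i=11: 54
Match at i=11, j=5: n = 11·14 + 5 = 159.

159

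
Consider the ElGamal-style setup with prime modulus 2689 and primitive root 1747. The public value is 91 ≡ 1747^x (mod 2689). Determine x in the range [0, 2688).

Baby-step giant-step with m = ceil(sqrt(2688)) = 52.
Baby table (1747^j mod 2689 for j=0..51):
  0:1  1:1747  2:2683  3:274  4:36  5:1045  6:2473  7:1797
  8:1296  9:2663  10:291  11:156  12:943  13:1753  14:2409  15:238
  16:1680  17:1261  18:676  19:501  20:1322  21:2372  22:135  23:1902
  24:1879  25:2033  26:2171  27:1247  28:419  29:585  30:175  31:1868
  32:1639  33:2237  34:922  35:23  36:2535  37:2551  38:924  39:828
  40:2523  41:410  42:996  43:229  44:2091  45:1315  46:899  47:177
  48:2673  49:1627  50:96  51:994
Giant step factor: 1747^(-52) ≡ 901 (mod 2689).
Scan 91·901^i mod 2689 for i = 0, 1, …:
  i=0: 91   i=1: 1321   i=2: 1683   i=3: 2476
  i=4: 1695   i=5: 2532   i=6: 1060   i=7: 465
  i=8: 2170   i=9: 267     …   i=29: 2546
  i=30: 229
Match at i=30, j=43: x = 30·52 + 43 = 1603.

1603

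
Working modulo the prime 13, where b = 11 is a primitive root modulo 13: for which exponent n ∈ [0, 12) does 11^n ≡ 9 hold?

8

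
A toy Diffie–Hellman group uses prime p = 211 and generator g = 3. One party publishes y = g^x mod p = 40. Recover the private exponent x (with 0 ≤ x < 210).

135

Baby-step giant-step with m = ceil(sqrt(210)) = 15.
Baby table (3^j mod 211 for j=0..14):
  0:1  1:3  2:9  3:27  4:81  5:32  6:96  7:77
  8:20  9:60  10:180  11:118  12:143  13:7  14:21
Giant step factor: 3^(-15) ≡ 67 (mod 211).
Scan 40·67^i mod 211 for i = 0, 1, …:
  i=0: 40   i=1: 148   i=2: 210   i=3: 144
  i=4: 153   i=5: 123   i=6: 12   i=7: 171
  i=8: 63   i=9: 1
Match at i=9, j=0: x = 9·15 + 0 = 135.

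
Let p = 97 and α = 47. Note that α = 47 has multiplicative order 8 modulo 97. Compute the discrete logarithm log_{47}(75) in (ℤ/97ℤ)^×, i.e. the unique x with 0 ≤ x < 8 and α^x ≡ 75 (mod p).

2

Successive powers of 47 modulo 97:
  47^0=1  47^1=47  47^2=75
So 47^2 ≡ 75 (mod 97), giving x = 2.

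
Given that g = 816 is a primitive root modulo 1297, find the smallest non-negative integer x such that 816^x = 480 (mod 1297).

515

Baby-step giant-step with m = ceil(sqrt(1296)) = 36.
Baby table (816^j mod 1297 for j=0..35):
  0:1  1:816  2:495  3:553  4:1189  5:68  6:1014  7:1235
  8:1288  9:438  10:733  11:211  12:972  13:685  14:1250  15:558
  16:81  17:1246  18:1185  19:695  20:331  21:320  22:423  23:166
  24:568  25:459  26:1008  27:230  28:912  29:1011  30:84  31:1100
  32:76  33:1057  34:7  35:524
Giant step factor: 816^(-36) ≡ 478 (mod 1297).
Scan 480·478^i mod 1297 for i = 0, 1, …:
  i=0: 480   i=1: 1168   i=2: 594   i=3: 1186
  i=4: 119   i=5: 1111   i=6: 585   i=7: 775
  i=8: 805   i=9: 878     …   i=13: 904
  i=14: 211
Match at i=14, j=11: x = 14·36 + 11 = 515.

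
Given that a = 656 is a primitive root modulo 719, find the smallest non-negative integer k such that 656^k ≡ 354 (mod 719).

Baby-step giant-step with m = ceil(sqrt(718)) = 27.
Baby table (656^j mod 719 for j=0..26):
  0:1  1:656  2:374  3:165  4:390  5:595  6:622  7:359
  8:391  9:532  10:277  11:524  12:62  13:408  14:180  15:164
  16:453  17:221  18:457  19:688  20:515  21:629  22:637  23:133
  24:249  25:131  26:375
Giant step factor: 656^(-27) ≡ 430 (mod 719).
Scan 354·430^i mod 719 for i = 0, 1, …:
  i=0: 354   i=1: 511   i=2: 435   i=3: 110
  i=4: 565   i=5: 647   i=6: 676   i=7: 204
  i=8: 2   i=9: 141     …   i=20: 45
  i=21: 656
Match at i=21, j=1: k = 21·27 + 1 = 568.

568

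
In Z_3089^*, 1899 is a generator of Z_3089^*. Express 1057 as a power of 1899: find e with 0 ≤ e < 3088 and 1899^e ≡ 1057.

Baby-step giant-step with m = ceil(sqrt(3088)) = 56.
Baby table (1899^j mod 3089 for j=0..55):
  0:1  1:1899  2:1338  3:1704  4:1713  5:270  6:3045  7:2936
  8:2908  9:2249  10:1853  11:476  12:1936  13:554  14:1786  15:2981
  16:1871  17:679  18:1308  19:336  20:1730  21:1663  22:1079  23:1014
  24:1139  25:661  26:1105  27:964  28:1948  29:1719  30:2397  31:1806
  32:804  33:830  34:780  35:1589  36:2647  37:850  38:1692  39:548
  40:2748  41:1131  42:914  43:2757  44:2777  45:600  46:2648  47:2749
  48:3030  49:2252  50:1372  51:1401  52:870  53:2604  54:2596  55:2849
Giant step factor: 1899^(-56) ≡ 2308 (mod 3089).
Scan 1057·2308^i mod 3089 for i = 0, 1, …:
  i=0: 1057   i=1: 2335   i=2: 1964   i=3: 1349
  i=4: 2869   i=5: 1925   i=6: 918   i=7: 2779
  i=8: 1168   i=9: 2136     …   i=20: 815
  i=21: 2908
Match at i=21, j=8: e = 21·56 + 8 = 1184.

1184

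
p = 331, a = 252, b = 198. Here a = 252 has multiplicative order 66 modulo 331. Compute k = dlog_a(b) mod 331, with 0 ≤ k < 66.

14

Successive powers of 252 modulo 331:
  252^0=1  252^1=252  252^2=283  252^3=151  252^4=318  252^5=34
  252^6=293  252^7=23  252^8=169  252^9=220  252^10=163  252^11=32
  252^12=120  252^13=119  252^14=198
So 252^14 ≡ 198 (mod 331), giving k = 14.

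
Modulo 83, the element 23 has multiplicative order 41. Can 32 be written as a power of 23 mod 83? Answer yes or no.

no

32 ∈ ⟨23⟩ iff 32^41 ≡ 1 (mod 83), since |⟨23⟩| = 41.
32^41 mod 83 = 82.
Since 82 ≠ 1, 32 does not lie in the subgroup.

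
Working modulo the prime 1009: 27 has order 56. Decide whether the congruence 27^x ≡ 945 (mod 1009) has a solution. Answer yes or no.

no

945 ∈ ⟨27⟩ iff 945^56 ≡ 1 (mod 1009), since |⟨27⟩| = 56.
945^56 mod 1009 = 374.
Since 374 ≠ 1, 945 does not lie in the subgroup.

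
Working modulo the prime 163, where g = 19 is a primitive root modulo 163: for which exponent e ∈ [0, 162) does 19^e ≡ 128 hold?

Baby-step giant-step with m = ceil(sqrt(162)) = 13.
Baby table (19^j mod 163 for j=0..12):
  0:1  1:19  2:35  3:13  4:84  5:129  6:6  7:114
  8:47  9:78  10:15  11:122  12:36
Giant step factor: 19^(-13) ≡ 107 (mod 163).
Scan 128·107^i mod 163 for i = 0, 1, …:
  i=0: 128   i=1: 4   i=2: 102   i=3: 156
  i=4: 66   i=5: 53   i=6: 129
Match at i=6, j=5: e = 6·13 + 5 = 83.

83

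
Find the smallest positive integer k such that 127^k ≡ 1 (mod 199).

The order of 127 must divide p − 1 = 198 = 2 · 3^2 · 11.
Divisors: 1, 2, 3, 6, 9, 11, 18, 22, 33, 66, 99, 198.
Check each in increasing order: 127^1 ≡ 127;  127^2 ≡ 10;  127^3 ≡ 76;  127^6 ≡ 5;  127^9 ≡ 181;  127^11 ≡ 19;  127^18 ≡ 125;  127^22 ≡ 162;  127^33 ≡ 93;  127^66 ≡ 92;  127^99 ≡ 198;  127^198 ≡ 1.
Smallest exponent giving 1 is 198.

198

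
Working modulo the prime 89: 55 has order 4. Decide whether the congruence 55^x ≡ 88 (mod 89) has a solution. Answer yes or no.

yes

⟨55⟩ has order 4; its elements mod 89 are {1, 34, 55, 88}.
88 is in this set.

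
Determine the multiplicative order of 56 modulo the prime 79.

The order of 56 must divide p − 1 = 78 = 2 · 3 · 13.
Divisors: 1, 2, 3, 6, 13, 26, 39, 78.
Check each in increasing order: 56^1 ≡ 56;  56^2 ≡ 55;  56^3 ≡ 78;  56^6 ≡ 1.
Smallest exponent giving 1 is 6.

6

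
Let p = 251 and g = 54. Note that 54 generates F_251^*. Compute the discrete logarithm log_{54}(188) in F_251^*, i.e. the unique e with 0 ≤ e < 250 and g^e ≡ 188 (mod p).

35

Baby-step giant-step with m = ceil(sqrt(250)) = 16.
Baby table (54^j mod 251 for j=0..15):
  0:1  1:54  2:155  3:87  4:180  5:182  6:39  7:98
  8:21  9:130  10:243  11:70  12:15  13:57  14:66  15:50
Giant step factor: 54^(-16) ≡ 144 (mod 251).
Scan 188·144^i mod 251 for i = 0, 1, …:
  i=0: 188   i=1: 215   i=2: 87
Match at i=2, j=3: e = 2·16 + 3 = 35.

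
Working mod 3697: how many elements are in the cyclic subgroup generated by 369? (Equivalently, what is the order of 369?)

3696

The order of 369 must divide p − 1 = 3696 = 2^4 · 3 · 7 · 11.
Divisors: 1, 2, 3, 4, 6, 7, 8, 11, 12, 14, 16, 21, 22, 24, 28, 33, 42, 44, 48, 56, 66, 77, 84, 88, 112, 132, 154, 168, 176, 231, 264, 308, 336, 462, 528, 616, 924, 1232, 1848, 3696.
Check each in increasing order: 369^1 ≡ 369;  369^2 ≡ 3069;  369^3 ≡ 1179;  369^4 ≡ 2502;  369^6 ≡ 3666;  369^7 ≡ 3349;  369^8 ≡ 983;  369^11 ≡ 1796;  369^12 ≡ 961;  369^14 ≡ 2800;  369^16 ≡ 1372;  369^21 ≡ 1608;  369^22 ≡ 1832;  369^24 ≡ 2968;  369^28 ≡ 2360;  369^33 ≡ 3639;  369^42 ≡ 1461;  369^44 ≡ 3045;  369^48 ≡ 2770;  369^56 ≡ 1918;  369^66 ≡ 3364;  369^77 ≡ 846;  369^84 ≡ 1352;  369^88 ≡ 3646;  369^112 ≡ 209;  369^132 ≡ 3676;  369^154 ≡ 2195;  369^168 ≡ 1586;  369^176 ≡ 2601;  369^231 ≡ 1076;  369^264 ≡ 441;  369^308 ≡ 834;  369^336 ≡ 1436;  369^462 ≡ 615;  369^528 ≡ 2237;  369^616 ≡ 520;  369^924 ≡ 1131;  369^1232 ≡ 519;  369^1848 ≡ 3696;  369^3696 ≡ 1.
Smallest exponent giving 1 is 3696.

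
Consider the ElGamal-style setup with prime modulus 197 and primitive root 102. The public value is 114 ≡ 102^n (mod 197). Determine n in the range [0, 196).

28

Baby-step giant-step with m = ceil(sqrt(196)) = 14.
Baby table (102^j mod 197 for j=0..13):
  0:1  1:102  2:160  3:166  4:187  5:162  6:173  7:113
  8:100  9:153  10:43  11:52  12:182  13:46
Giant step factor: 102^(-14) ≡ 93 (mod 197).
Scan 114·93^i mod 197 for i = 0, 1, …:
  i=0: 114   i=1: 161   i=2: 1
Match at i=2, j=0: n = 2·14 + 0 = 28.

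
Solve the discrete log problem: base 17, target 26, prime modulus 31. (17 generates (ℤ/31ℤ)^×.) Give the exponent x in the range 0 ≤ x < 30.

5

Successive powers of 17 modulo 31:
  17^0=1  17^1=17  17^2=10  17^3=15  17^4=7  17^5=26
So 17^5 ≡ 26 (mod 31), giving x = 5.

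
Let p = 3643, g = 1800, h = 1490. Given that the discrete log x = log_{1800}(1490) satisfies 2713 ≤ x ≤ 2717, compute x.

Compute 1800^2713 mod 3643 = 1964, then multiply by 1800 repeatedly:
  1800^2713=1964  1800^2714=1490
Found 1490 at exponent 2714.

2714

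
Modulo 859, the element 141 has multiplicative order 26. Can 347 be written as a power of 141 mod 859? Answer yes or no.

no

347 ∈ ⟨141⟩ iff 347^26 ≡ 1 (mod 859), since |⟨141⟩| = 26.
347^26 mod 859 = 269.
Since 269 ≠ 1, 347 does not lie in the subgroup.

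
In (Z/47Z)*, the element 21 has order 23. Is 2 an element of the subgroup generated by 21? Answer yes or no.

⟨21⟩ has order 23; its elements mod 47 are {1, 2, 3, 4, 6, 7, 8, 9, 12, 14, 16, 17, 18, 21, 24, 25, 27, 28, 32, 34, 36, 37, 42}.
2 is in this set.

yes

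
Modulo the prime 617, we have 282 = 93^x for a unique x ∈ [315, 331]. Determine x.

Compute 93^315 mod 617 = 234, then multiply by 93 repeatedly:
  93^315=234  93^316=167  93^317=106  93^318=603  93^319=549
  93^320=463  93^321=486  93^322=157  93^323=410  93^324=493
  93^325=191  93^326=487  93^327=250  93^328=421  93^329=282
Found 282 at exponent 329.

329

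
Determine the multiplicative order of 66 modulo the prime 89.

88

The order of 66 must divide p − 1 = 88 = 2^3 · 11.
Divisors: 1, 2, 4, 8, 11, 22, 44, 88.
Check each in increasing order: 66^1 ≡ 66;  66^2 ≡ 84;  66^4 ≡ 25;  66^8 ≡ 2;  66^11 ≡ 52;  66^22 ≡ 34;  66^44 ≡ 88;  66^88 ≡ 1.
Smallest exponent giving 1 is 88.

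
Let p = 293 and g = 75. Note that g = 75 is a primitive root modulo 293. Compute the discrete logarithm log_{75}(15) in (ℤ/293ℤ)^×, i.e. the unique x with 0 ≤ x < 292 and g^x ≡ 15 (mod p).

50

Baby-step giant-step with m = ceil(sqrt(292)) = 18.
Baby table (75^j mod 293 for j=0..17):
  0:1  1:75  2:58  3:248  4:141  5:27  6:267  7:101
  8:250  9:291  10:143  11:177  12:90  13:11  14:239  15:52
  16:91  17:86
Giant step factor: 75^(-18) ≡ 220 (mod 293).
Scan 15·220^i mod 293 for i = 0, 1, …:
  i=0: 15   i=1: 77   i=2: 239
Match at i=2, j=14: x = 2·18 + 14 = 50.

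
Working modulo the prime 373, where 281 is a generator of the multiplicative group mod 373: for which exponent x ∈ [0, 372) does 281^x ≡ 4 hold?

274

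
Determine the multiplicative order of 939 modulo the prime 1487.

The order of 939 must divide p − 1 = 1486 = 2 · 743.
Divisors: 1, 2, 743, 1486.
Check each in increasing order: 939^1 ≡ 939;  939^2 ≡ 1417;  939^743 ≡ 1.
Smallest exponent giving 1 is 743.

743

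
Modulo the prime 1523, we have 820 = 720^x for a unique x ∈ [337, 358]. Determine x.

Compute 720^337 mod 1523 = 210, then multiply by 720 repeatedly:
  720^337=210  720^338=423  720^339=1483  720^340=137  720^341=1168
  720^342=264  720^343=1228  720^344=820
Found 820 at exponent 344.

344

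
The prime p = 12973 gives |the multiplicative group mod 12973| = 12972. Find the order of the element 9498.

The order of 9498 must divide p − 1 = 12972 = 2^2 · 3 · 23 · 47.
Divisors: 1, 2, 3, 4, 6, 12, 23, 46, 47, 69, 92, 94, 138, 141, 188, 276, 282, 564, 1081, 2162, 3243, 4324, 6486, 12972.
Check each in increasing order: 9498^1 ≡ 9498;  9498^2 ≡ 10735;  9498^3 ≡ 6223;  9498^4 ≡ 1066;  9498^6 ≡ 1324;  9498^12 ≡ 1621;  9498^23 ≡ 11347;  9498^46 ≡ 10357;  9498^47 ≡ 9500;  9498^69 ≡ 11445;  9498^92 ≡ 6685;  9498^94 ≡ 9812;  9498^138 ≡ 12617;  9498^141 ≡ 2995;  9498^188 ≡ 2711;  9498^276 ≡ 9979;  9498^282 ≡ 5682;  9498^564 ≡ 8300;  9498^1081 ≡ 5886;  9498^2162 ≡ 7086;  9498^3243 ≡ 1.
Smallest exponent giving 1 is 3243.

3243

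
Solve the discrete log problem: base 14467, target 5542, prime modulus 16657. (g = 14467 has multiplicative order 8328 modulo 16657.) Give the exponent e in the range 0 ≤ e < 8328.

3893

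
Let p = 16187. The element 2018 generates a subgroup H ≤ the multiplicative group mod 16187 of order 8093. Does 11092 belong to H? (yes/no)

no

11092 ∈ ⟨2018⟩ iff 11092^8093 ≡ 1 (mod 16187), since |⟨2018⟩| = 8093.
11092^8093 mod 16187 = 16186.
Since 16186 ≠ 1, 11092 does not lie in the subgroup.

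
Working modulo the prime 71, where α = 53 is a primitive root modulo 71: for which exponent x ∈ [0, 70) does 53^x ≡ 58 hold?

Baby-step giant-step with m = ceil(sqrt(70)) = 9.
Baby table (53^j mod 71 for j=0..8):
  0:1  1:53  2:40  3:61  4:38  5:26  6:29  7:46
  8:24
Giant step factor: 53^(-9) ≡ 59 (mod 71).
Scan 58·59^i mod 71 for i = 0, 1, …:
  i=0: 58   i=1: 14   i=2: 45   i=3: 28
  i=4: 19   i=5: 56   i=6: 38
Match at i=6, j=4: x = 6·9 + 4 = 58.

58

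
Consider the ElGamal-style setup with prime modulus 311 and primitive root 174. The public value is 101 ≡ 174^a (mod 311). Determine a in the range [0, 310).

Baby-step giant-step with m = ceil(sqrt(310)) = 18.
Baby table (174^j mod 311 for j=0..17):
  0:1  1:174  2:109  3:306  4:63  5:77  6:25  7:307
  8:237  9:186  10:20  11:59  12:3  13:211  14:16  15:296
  16:189  17:231
Giant step factor: 174^(-18) ≡ 141 (mod 311).
Scan 101·141^i mod 311 for i = 0, 1, …:
  i=0: 101   i=1: 246   i=2: 165   i=3: 251
  i=4: 248   i=5: 136   i=6: 205   i=7: 293
  i=8: 261   i=9: 103   i=10: 217   i=11: 119
  i=12: 296
Match at i=12, j=15: a = 12·18 + 15 = 231.

231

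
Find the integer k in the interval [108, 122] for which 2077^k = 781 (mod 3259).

Compute 2077^108 mod 3259 = 1528, then multiply by 2077 repeatedly:
  2077^108=1528  2077^109=2649  2077^110=781
Found 781 at exponent 110.

110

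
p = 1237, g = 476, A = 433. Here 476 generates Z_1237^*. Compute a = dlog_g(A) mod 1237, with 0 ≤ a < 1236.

83

Baby-step giant-step with m = ceil(sqrt(1236)) = 36.
Baby table (476^j mod 1237 for j=0..35):
  0:1  1:476  2:205  3:1094  4:1204  5:373  6:657  7:1008
  8:1089  9:61  10:585  11:135  12:1173  13:461  14:487  15:493
  16:875  17:868  18:10  19:1049  20:813  21:1044  22:907  23:19
  24:385  25:184  26:994  27:610  28:902  29:113  30:597  31:899
  32:1159  33:1219  34:91  35:21
Giant step factor: 476^(-36) ≡ 334 (mod 1237).
Scan 433·334^i mod 1237 for i = 0, 1, …:
  i=0: 433   i=1: 1130   i=2: 135
Match at i=2, j=11: a = 2·36 + 11 = 83.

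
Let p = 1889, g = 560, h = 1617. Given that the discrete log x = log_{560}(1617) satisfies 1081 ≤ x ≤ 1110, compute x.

Compute 560^1081 mod 1889 = 777, then multiply by 560 repeatedly:
  560^1081=777  560^1082=650  560^1083=1312  560^1084=1788  560^1085=110
  560^1086=1152  560^1087=971  560^1088=1617
Found 1617 at exponent 1088.

1088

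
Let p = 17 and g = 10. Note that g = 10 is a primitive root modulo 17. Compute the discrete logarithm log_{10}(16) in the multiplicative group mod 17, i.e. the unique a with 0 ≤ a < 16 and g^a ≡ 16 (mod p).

8

Successive powers of 10 modulo 17:
  10^0=1  10^1=10  10^2=15  10^3=14  10^4=4  10^5=6
  10^6=9  10^7=5  10^8=16
So 10^8 ≡ 16 (mod 17), giving a = 8.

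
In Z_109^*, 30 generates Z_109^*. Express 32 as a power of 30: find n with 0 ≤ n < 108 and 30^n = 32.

Baby-step giant-step with m = ceil(sqrt(108)) = 11.
Baby table (30^j mod 109 for j=0..10):
  0:1  1:30  2:28  3:77  4:21  5:85  6:43  7:91
  8:5  9:41  10:31
Giant step factor: 30^(-11) ≡ 47 (mod 109).
Scan 32·47^i mod 109 for i = 0, 1, …:
  i=0: 32   i=1: 87   i=2: 56   i=3: 16
  i=4: 98   i=5: 28
Match at i=5, j=2: n = 5·11 + 2 = 57.

57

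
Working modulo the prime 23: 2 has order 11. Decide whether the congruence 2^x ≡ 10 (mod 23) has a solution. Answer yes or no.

⟨2⟩ has order 11; its elements mod 23 are {1, 2, 3, 4, 6, 8, 9, 12, 13, 16, 18}.
10 is not in this set.

no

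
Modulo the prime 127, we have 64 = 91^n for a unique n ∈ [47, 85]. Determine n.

72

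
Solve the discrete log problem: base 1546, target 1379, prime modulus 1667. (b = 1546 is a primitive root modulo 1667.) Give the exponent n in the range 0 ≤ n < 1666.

Baby-step giant-step with m = ceil(sqrt(1666)) = 41.
Baby table (1546^j mod 1667 for j=0..40):
  0:1  1:1546  2:1305  3:460  4:1018  5:180  6:1558  7:1520
  8:1117  9:1537  10:727  11:384  12:212  13:1020  14:1605  15:834
  16:773  17:1486  18:230  19:509  20:90  21:779  22:760  23:1392
  24:1602  25:1197  26:192  27:106  28:510  29:1636  30:417  31:1220
  32:743  33:115  34:1088  35:45  36:1223  37:380  38:696  39:801
  40:1432
Giant step factor: 1546^(-41) ≡ 1476 (mod 1667).
Scan 1379·1476^i mod 1667 for i = 0, 1, …:
  i=0: 1379   i=1: 1664   i=2: 573   i=3: 579
  i=4: 1100   i=5: 1609   i=6: 1076   i=7: 1192
  i=8: 707   i=9: 1657     …   i=23: 1205
  i=24: 1558
Match at i=24, j=6: n = 24·41 + 6 = 990.

990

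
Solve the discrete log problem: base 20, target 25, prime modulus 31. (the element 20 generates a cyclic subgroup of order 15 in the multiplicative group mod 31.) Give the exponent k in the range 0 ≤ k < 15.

5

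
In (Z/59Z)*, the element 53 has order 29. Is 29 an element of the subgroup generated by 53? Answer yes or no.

yes

29 ∈ ⟨53⟩ iff 29^29 ≡ 1 (mod 59), since |⟨53⟩| = 29.
29^29 mod 59 = 1.
Since 1 = 1, 29 lies in the subgroup.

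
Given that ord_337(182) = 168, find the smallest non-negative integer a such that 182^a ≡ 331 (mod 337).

135

Baby-step giant-step with m = ceil(sqrt(168)) = 13.
Baby table (182^j mod 337 for j=0..12):
  0:1  1:182  2:98  3:312  4:168  5:246  6:288  7:181
  8:253  9:214  10:193  11:78  12:42
Giant step factor: 182^(-13) ≡ 274 (mod 337).
Scan 331·274^i mod 337 for i = 0, 1, …:
  i=0: 331   i=1: 41   i=2: 113   i=3: 295
  i=4: 287   i=5: 117   i=6: 43   i=7: 324
  i=8: 145   i=9: 301   i=10: 246
Match at i=10, j=5: a = 10·13 + 5 = 135.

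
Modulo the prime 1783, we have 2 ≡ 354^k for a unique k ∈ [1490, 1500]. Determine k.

1498

Compute 354^1490 mod 1783 = 164, then multiply by 354 repeatedly:
  354^1490=164  354^1491=1000  354^1492=966  354^1493=1411  354^1494=254
  354^1495=766  354^1496=148  354^1497=685  354^1498=2
Found 2 at exponent 1498.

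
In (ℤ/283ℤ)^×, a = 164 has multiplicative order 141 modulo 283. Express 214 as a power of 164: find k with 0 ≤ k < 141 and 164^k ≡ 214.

44

Baby-step giant-step with m = ceil(sqrt(141)) = 12.
Baby table (164^j mod 283 for j=0..11):
  0:1  1:164  2:11  3:106  4:121  5:34  6:199  7:91
  8:208  9:152  10:24  11:257
Giant step factor: 164^(-12) ≡ 134 (mod 283).
Scan 214·134^i mod 283 for i = 0, 1, …:
  i=0: 214   i=1: 93   i=2: 10   i=3: 208
Match at i=3, j=8: k = 3·12 + 8 = 44.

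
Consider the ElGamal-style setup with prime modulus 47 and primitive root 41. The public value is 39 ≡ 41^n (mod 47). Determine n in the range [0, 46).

Baby-step giant-step with m = ceil(sqrt(46)) = 7.
Baby table (41^j mod 47 for j=0..6):
  0:1  1:41  2:36  3:19  4:27  5:26  6:32
Giant step factor: 41^(-7) ≡ 35 (mod 47).
Scan 39·35^i mod 47 for i = 0, 1, …:
  i=0: 39   i=1: 2   i=2: 23   i=3: 6
  i=4: 22   i=5: 18   i=6: 19
Match at i=6, j=3: n = 6·7 + 3 = 45.

45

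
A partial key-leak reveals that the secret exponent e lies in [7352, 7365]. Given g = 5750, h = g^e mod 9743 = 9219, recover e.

7364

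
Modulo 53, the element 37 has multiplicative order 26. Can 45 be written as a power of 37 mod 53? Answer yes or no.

45 ∈ ⟨37⟩ iff 45^26 ≡ 1 (mod 53), since |⟨37⟩| = 26.
45^26 mod 53 = 52.
Since 52 ≠ 1, 45 does not lie in the subgroup.

no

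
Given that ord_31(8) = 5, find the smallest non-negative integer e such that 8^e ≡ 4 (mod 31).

4

Successive powers of 8 modulo 31:
  8^0=1  8^1=8  8^2=2  8^3=16  8^4=4
So 8^4 ≡ 4 (mod 31), giving e = 4.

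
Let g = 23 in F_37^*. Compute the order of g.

The order of 23 must divide p − 1 = 36 = 2^2 · 3^2.
Divisors: 1, 2, 3, 4, 6, 9, 12, 18, 36.
Check each in increasing order: 23^1 ≡ 23;  23^2 ≡ 11;  23^3 ≡ 31;  23^4 ≡ 10;  23^6 ≡ 36;  23^9 ≡ 6;  23^12 ≡ 1.
Smallest exponent giving 1 is 12.

12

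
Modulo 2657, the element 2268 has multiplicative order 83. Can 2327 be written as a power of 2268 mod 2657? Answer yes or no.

no

2327 ∈ ⟨2268⟩ iff 2327^83 ≡ 1 (mod 2657), since |⟨2268⟩| = 83.
2327^83 mod 2657 = 387.
Since 387 ≠ 1, 2327 does not lie in the subgroup.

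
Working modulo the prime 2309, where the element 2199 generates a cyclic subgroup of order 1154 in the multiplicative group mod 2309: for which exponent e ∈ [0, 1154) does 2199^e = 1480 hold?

Baby-step giant-step with m = ceil(sqrt(1154)) = 34.
Baby table (2199^j mod 2309 for j=0..33):
  0:1  1:2199  2:555  3:1293  4:928  5:1825  6:133  7:1533
  8:2236  9:1103  10:1047  11:280  12:1526  13:697  14:1836  15:1232
  16:711  17:296  18:2075  19:341  20:1743  21:2226  22:2203  23:115
  24:1204  25:1482  26:919  27:506  28:2065  29:1441  30:811  31:841
  32:2159  33:337
Giant step factor: 2199^(-34) ≡ 1521 (mod 2309).
Scan 1480·1521^i mod 2309 for i = 0, 1, …:
  i=0: 1480   i=1: 2114   i=2: 1266   i=3: 2189
  i=4: 2200   i=5: 459   i=6: 821   i=7: 1881
  i=8: 150   i=9: 1868     …   i=24: 248
  i=25: 841
Match at i=25, j=31: e = 25·34 + 31 = 881.

881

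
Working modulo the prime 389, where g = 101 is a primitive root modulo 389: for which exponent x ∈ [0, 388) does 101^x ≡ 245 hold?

256

Baby-step giant-step with m = ceil(sqrt(388)) = 20.
Baby table (101^j mod 389 for j=0..19):
  0:1  1:101  2:87  3:229  4:178  5:84  6:315  7:306
  8:175  9:170  10:54  11:8  12:30  13:307  14:276  15:257
  16:283  17:186  18:114  19:233
Giant step factor: 101^(-20) ≡ 129 (mod 389).
Scan 245·129^i mod 389 for i = 0, 1, …:
  i=0: 245   i=1: 96   i=2: 325   i=3: 302
  i=4: 58   i=5: 91   i=6: 69   i=7: 343
  i=8: 290   i=9: 66   i=10: 345   i=11: 159
  i=12: 283
Match at i=12, j=16: x = 12·20 + 16 = 256.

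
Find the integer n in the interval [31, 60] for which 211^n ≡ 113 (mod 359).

55

Compute 211^31 mod 359 = 291, then multiply by 211 repeatedly:
  211^31=291  211^32=12  211^33=19  211^34=60  211^35=95
  211^36=300  211^37=116  211^38=64  211^39=221  211^40=320
  211^41=28  211^42=164  211^43=140  211^44=102  211^45=341
  211^46=151  211^47=269  211^48=37  211^49=268  211^50=185
  211^51=263  211^52=207  211^53=238  211^54=317  211^55=113
Found 113 at exponent 55.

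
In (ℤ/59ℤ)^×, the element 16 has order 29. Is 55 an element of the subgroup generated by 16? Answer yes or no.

55 ∈ ⟨16⟩ iff 55^29 ≡ 1 (mod 59), since |⟨16⟩| = 29.
55^29 mod 59 = 58.
Since 58 ≠ 1, 55 does not lie in the subgroup.

no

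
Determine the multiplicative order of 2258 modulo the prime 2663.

1331

The order of 2258 must divide p − 1 = 2662 = 2 · 11^3.
Divisors: 1, 2, 11, 22, 121, 242, 1331, 2662.
Check each in increasing order: 2258^1 ≡ 2258;  2258^2 ≡ 1582;  2258^11 ≡ 2630;  2258^22 ≡ 1089;  2258^121 ≡ 1369;  2258^242 ≡ 2072;  2258^1331 ≡ 1.
Smallest exponent giving 1 is 1331.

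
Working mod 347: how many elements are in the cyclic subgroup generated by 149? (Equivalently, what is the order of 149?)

173

The order of 149 must divide p − 1 = 346 = 2 · 173.
Divisors: 1, 2, 173, 346.
Check each in increasing order: 149^1 ≡ 149;  149^2 ≡ 340;  149^173 ≡ 1.
Smallest exponent giving 1 is 173.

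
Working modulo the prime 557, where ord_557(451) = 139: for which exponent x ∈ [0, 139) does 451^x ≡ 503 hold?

Baby-step giant-step with m = ceil(sqrt(139)) = 12.
Baby table (451^j mod 557 for j=0..11):
  0:1  1:451  2:96  3:407  4:304  5:82  6:220  7:74
  8:511  9:420  10:40  11:216
Giant step factor: 451^(-12) ≡ 236 (mod 557).
Scan 503·236^i mod 557 for i = 0, 1, …:
  i=0: 503   i=1: 67   i=2: 216
Match at i=2, j=11: x = 2·12 + 11 = 35.

35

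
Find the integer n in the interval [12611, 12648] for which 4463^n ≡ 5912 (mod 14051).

12613

Compute 4463^12611 mod 14051 = 1624, then multiply by 4463 repeatedly:
  4463^12611=1624  4463^12612=11647  4463^12613=5912
Found 5912 at exponent 12613.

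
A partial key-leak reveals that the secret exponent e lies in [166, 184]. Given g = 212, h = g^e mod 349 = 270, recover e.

177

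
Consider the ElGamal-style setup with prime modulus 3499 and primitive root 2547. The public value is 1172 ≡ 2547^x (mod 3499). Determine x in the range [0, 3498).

Baby-step giant-step with m = ceil(sqrt(3498)) = 60.
Baby table (2547^j mod 3499 for j=0..59):
  0:1  1:2547  2:63  3:3006  4:470  5:432  6:1618  7:2723
  8:463  9:98  10:1177  11:2675  12:672  13:573  14:348  15:1109
  16:930  17:3386  18:2606  19:3378  20:3224  21:2874  22:170  23:2613
  24:213  25:166  26:2922  27:3460  28:2138  29:1042  30:1732  31:2664
  32:647  33:3379  34:2272  35:2937  36:3176  37:3083  38:645  39:1784
  40:2146  41:424  42:2236  43:2219  44:908  45:3336  46:1220  47:228
  48:3381  49:368  50:3063  51:2190  52:524  53:1509  54:1521  55:594
  56:1350  57:2432  58:1074  59:2759
Giant step factor: 2547^(-60) ≡ 1511 (mod 3499).
Scan 1172·1511^i mod 3499 for i = 0, 1, …:
  i=0: 1172   i=1: 398   i=2: 3049   i=3: 2355
  i=4: 3421   i=5: 1108   i=6: 1666   i=7: 1545
  i=8: 662   i=9: 3067     …   i=37: 1605
  i=38: 348
Match at i=38, j=14: x = 38·60 + 14 = 2294.

2294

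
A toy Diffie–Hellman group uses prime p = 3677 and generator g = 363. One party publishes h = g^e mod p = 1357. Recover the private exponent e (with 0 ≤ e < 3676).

587

Baby-step giant-step with m = ceil(sqrt(3676)) = 61.
Baby table (363^j mod 3677 for j=0..60):
  0:1  1:363  2:3074  3:1731  4:3263  5:475  6:3283  7:381
  8:2254  9:1908  10:1328  11:377  12:802  13:643  14:1758  15:2033
  16:2579  17:2219  18:234  19:371  20:2301  21:584  22:2403  23:840
  24:3406  25:906  26:1625  27:1555  28:1884  29:3647  30:141  31:3382
  32:3225  33:1389  34:458  35:789  36:3278  37:2243  38:1592  39:607
  40:3398  41:1679  42:2772  43:2415  44:1519  45:3524  46:3293  47:334
  48:3578  49:833  50:865  51:1450  52:539  53:776  54:2236  55:2728
  56:1151  57:2312  58:900  59:3124  60:1496
Giant step factor: 363^(-61) ≡ 1515 (mod 3677).
Scan 1357·1515^i mod 3677 for i = 0, 1, …:
  i=0: 1357   i=1: 412   i=2: 2767   i=3: 225
  i=4: 2591   i=5: 2006   i=6: 1888   i=7: 3291
  i=8: 3530   i=9: 1592
Match at i=9, j=38: e = 9·61 + 38 = 587.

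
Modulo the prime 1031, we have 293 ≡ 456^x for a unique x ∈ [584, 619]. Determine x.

598

Compute 456^584 mod 1031 = 359, then multiply by 456 repeatedly:
  456^584=359  456^585=806  456^586=500  456^587=149  456^588=929
  456^589=914  456^590=260  456^591=1026  456^592=813  456^593=599
  456^594=960  456^595=616  456^596=464  456^597=229  456^598=293
Found 293 at exponent 598.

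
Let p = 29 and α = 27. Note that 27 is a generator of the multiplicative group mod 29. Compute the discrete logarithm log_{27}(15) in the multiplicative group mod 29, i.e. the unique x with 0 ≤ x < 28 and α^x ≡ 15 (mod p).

Successive powers of 27 modulo 29:
  27^0=1  27^1=27  27^2=4  27^3=21  27^4=16  27^5=26
  27^6=6  27^7=17  27^8=24  27^9=10  27^10=9  27^11=11
  27^12=7  27^13=15
So 27^13 ≡ 15 (mod 29), giving x = 13.

13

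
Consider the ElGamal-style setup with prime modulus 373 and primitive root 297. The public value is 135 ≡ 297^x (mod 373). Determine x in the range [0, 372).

101

Baby-step giant-step with m = ceil(sqrt(372)) = 20.
Baby table (297^j mod 373 for j=0..19):
  0:1  1:297  2:181  3:45  4:310  5:312  6:160  7:149
  8:239  9:113  10:364  11:311  12:236  13:341  14:194  15:176
  16:52  17:151  18:87  19:102
Giant step factor: 297^(-20) ≡ 175 (mod 373).
Scan 135·175^i mod 373 for i = 0, 1, …:
  i=0: 135   i=1: 126   i=2: 43   i=3: 65
  i=4: 185   i=5: 297
Match at i=5, j=1: x = 5·20 + 1 = 101.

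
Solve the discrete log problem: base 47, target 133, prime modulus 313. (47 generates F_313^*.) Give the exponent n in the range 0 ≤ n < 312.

99

Baby-step giant-step with m = ceil(sqrt(312)) = 18.
Baby table (47^j mod 313 for j=0..17):
  0:1  1:47  2:18  3:220  4:11  5:204  6:198  7:229
  8:121  9:53  10:300  11:15  12:79  13:270  14:170  15:165
  16:243  17:153
Giant step factor: 47^(-18) ≡ 39 (mod 313).
Scan 133·39^i mod 313 for i = 0, 1, …:
  i=0: 133   i=1: 179   i=2: 95   i=3: 262
  i=4: 202   i=5: 53
Match at i=5, j=9: n = 5·18 + 9 = 99.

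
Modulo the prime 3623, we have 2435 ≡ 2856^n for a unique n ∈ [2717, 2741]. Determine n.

2718

Compute 2856^2717 mod 3623 = 2694, then multiply by 2856 repeatedly:
  2856^2717=2694  2856^2718=2435
Found 2435 at exponent 2718.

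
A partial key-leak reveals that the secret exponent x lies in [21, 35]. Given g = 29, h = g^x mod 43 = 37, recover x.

35

Compute 29^21 mod 43 = 42, then multiply by 29 repeatedly:
  29^21=42  29^22=14  29^23=19  29^24=35  29^25=26
  29^26=23  29^27=22  29^28=36  29^29=12  29^30=4
  29^31=30  29^32=10  29^33=32  29^34=25  29^35=37
Found 37 at exponent 35.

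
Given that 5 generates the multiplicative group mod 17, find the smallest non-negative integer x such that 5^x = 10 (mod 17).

7

Successive powers of 5 modulo 17:
  5^0=1  5^1=5  5^2=8  5^3=6  5^4=13  5^5=14
  5^6=2  5^7=10
So 5^7 ≡ 10 (mod 17), giving x = 7.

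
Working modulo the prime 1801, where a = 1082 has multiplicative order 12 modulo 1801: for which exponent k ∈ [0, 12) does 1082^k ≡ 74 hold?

Successive powers of 1082 modulo 1801:
  1082^0=1  1082^1=1082  1082^2=74
So 1082^2 ≡ 74 (mod 1801), giving k = 2.

2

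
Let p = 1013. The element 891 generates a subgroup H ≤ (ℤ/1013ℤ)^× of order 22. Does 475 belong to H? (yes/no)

yes

⟨891⟩ has order 22; its elements mod 1013 are {1, 114, 122, 167, 173, 209, 274, 311, 461, 475, 486, 527, 538, 552, 702, 739, 804, 840, 846, 891, 899, 1012}.
475 is in this set.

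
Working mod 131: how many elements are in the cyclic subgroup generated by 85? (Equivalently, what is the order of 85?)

The order of 85 must divide p − 1 = 130 = 2 · 5 · 13.
Divisors: 1, 2, 5, 10, 13, 26, 65, 130.
Check each in increasing order: 85^1 ≡ 85;  85^2 ≡ 20;  85^5 ≡ 71;  85^10 ≡ 63;  85^13 ≡ 73;  85^26 ≡ 89;  85^65 ≡ 130;  85^130 ≡ 1.
Smallest exponent giving 1 is 130.

130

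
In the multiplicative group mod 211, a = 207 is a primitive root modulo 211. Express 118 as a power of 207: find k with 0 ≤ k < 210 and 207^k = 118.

79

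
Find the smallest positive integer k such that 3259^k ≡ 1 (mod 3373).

843

The order of 3259 must divide p − 1 = 3372 = 2^2 · 3 · 281.
Divisors: 1, 2, 3, 4, 6, 12, 281, 562, 843, 1124, 1686, 3372.
Check each in increasing order: 3259^1 ≡ 3259;  3259^2 ≡ 2877;  3259^3 ≡ 2576;  3259^4 ≡ 3160;  3259^6 ≡ 1085;  3259^12 ≡ 48;  3259^281 ≡ 2718;  3259^562 ≡ 654;  3259^843 ≡ 1.
Smallest exponent giving 1 is 843.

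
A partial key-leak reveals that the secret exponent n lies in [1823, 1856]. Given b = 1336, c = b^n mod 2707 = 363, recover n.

1829

Compute 1336^1823 mod 2707 = 2547, then multiply by 1336 repeatedly:
  1336^1823=2547  1336^1824=93  1336^1825=2433  1336^1826=2088  1336^1827=1358
  1336^1828=598  1336^1829=363
Found 363 at exponent 1829.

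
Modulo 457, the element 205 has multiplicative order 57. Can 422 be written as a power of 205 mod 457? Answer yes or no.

422 ∈ ⟨205⟩ iff 422^57 ≡ 1 (mod 457), since |⟨205⟩| = 57.
422^57 mod 457 = 207.
Since 207 ≠ 1, 422 does not lie in the subgroup.

no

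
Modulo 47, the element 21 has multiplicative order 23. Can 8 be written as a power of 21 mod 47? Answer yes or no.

8 ∈ ⟨21⟩ iff 8^23 ≡ 1 (mod 47), since |⟨21⟩| = 23.
8^23 mod 47 = 1.
Since 1 = 1, 8 lies in the subgroup.

yes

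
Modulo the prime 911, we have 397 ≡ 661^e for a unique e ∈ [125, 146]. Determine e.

129

Compute 661^125 mod 911 = 431, then multiply by 661 repeatedly:
  661^125=431  661^126=659  661^127=141  661^128=279  661^129=397
Found 397 at exponent 129.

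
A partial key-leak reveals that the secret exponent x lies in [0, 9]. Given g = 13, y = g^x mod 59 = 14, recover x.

Compute 13^0 mod 59 = 1, then multiply by 13 repeatedly:
  13^0=1  13^1=13  13^2=51  13^3=14
Found 14 at exponent 3.

3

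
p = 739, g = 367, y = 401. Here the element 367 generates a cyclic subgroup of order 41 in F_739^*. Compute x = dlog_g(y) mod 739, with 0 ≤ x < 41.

10

Successive powers of 367 modulo 739:
  367^0=1  367^1=367  367^2=191  367^3=631  367^4=270  367^5=64
  367^6=579  367^7=400  367^8=478  367^9=283  367^10=401
So 367^10 ≡ 401 (mod 739), giving x = 10.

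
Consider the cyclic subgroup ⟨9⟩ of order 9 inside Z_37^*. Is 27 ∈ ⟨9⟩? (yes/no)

no

⟨9⟩ has order 9; its elements mod 37 are {1, 7, 9, 10, 12, 16, 26, 33, 34}.
27 is not in this set.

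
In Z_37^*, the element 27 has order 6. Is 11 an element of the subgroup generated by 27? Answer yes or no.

⟨27⟩ has order 6; its elements mod 37 are {1, 10, 11, 26, 27, 36}.
11 is in this set.

yes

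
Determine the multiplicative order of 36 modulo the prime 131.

The order of 36 must divide p − 1 = 130 = 2 · 5 · 13.
Divisors: 1, 2, 5, 10, 13, 26, 65, 130.
Check each in increasing order: 36^1 ≡ 36;  36^2 ≡ 117;  36^5 ≡ 113;  36^10 ≡ 62;  36^13 ≡ 61;  36^26 ≡ 53;  36^65 ≡ 1.
Smallest exponent giving 1 is 65.

65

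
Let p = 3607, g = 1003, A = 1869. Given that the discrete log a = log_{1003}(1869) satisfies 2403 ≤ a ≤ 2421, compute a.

Compute 1003^2403 mod 3607 = 1901, then multiply by 1003 repeatedly:
  1003^2403=1901  1003^2404=2207  1003^2405=2530  1003^2406=1869
Found 1869 at exponent 2406.

2406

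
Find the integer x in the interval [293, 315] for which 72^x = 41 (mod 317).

Compute 72^293 mod 317 = 171, then multiply by 72 repeatedly:
  72^293=171  72^294=266  72^295=132  72^296=311  72^297=202
  72^298=279  72^299=117  72^300=182  72^301=107  72^302=96
  72^303=255  72^304=291  72^305=30  72^306=258  72^307=190
  72^308=49  72^309=41
Found 41 at exponent 309.

309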